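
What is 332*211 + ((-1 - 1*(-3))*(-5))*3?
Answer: 70022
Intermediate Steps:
332*211 + ((-1 - 1*(-3))*(-5))*3 = 70052 + ((-1 + 3)*(-5))*3 = 70052 + (2*(-5))*3 = 70052 - 10*3 = 70052 - 30 = 70022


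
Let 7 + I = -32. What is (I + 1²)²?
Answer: 1444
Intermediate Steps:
I = -39 (I = -7 - 32 = -39)
(I + 1²)² = (-39 + 1²)² = (-39 + 1)² = (-38)² = 1444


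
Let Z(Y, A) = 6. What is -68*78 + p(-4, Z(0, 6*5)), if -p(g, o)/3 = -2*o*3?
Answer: -5196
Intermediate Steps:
p(g, o) = 18*o (p(g, o) = -3*(-2*o)*3 = -(-18)*o = 18*o)
-68*78 + p(-4, Z(0, 6*5)) = -68*78 + 18*6 = -5304 + 108 = -5196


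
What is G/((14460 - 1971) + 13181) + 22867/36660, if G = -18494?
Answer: -139991/1447788 ≈ -0.096693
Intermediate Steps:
G/((14460 - 1971) + 13181) + 22867/36660 = -18494/((14460 - 1971) + 13181) + 22867/36660 = -18494/(12489 + 13181) + 22867*(1/36660) = -18494/25670 + 1759/2820 = -18494*1/25670 + 1759/2820 = -9247/12835 + 1759/2820 = -139991/1447788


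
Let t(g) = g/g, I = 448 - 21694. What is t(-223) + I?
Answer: -21245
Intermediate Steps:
I = -21246
t(g) = 1
t(-223) + I = 1 - 21246 = -21245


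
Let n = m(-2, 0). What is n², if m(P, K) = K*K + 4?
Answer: 16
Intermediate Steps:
m(P, K) = 4 + K² (m(P, K) = K² + 4 = 4 + K²)
n = 4 (n = 4 + 0² = 4 + 0 = 4)
n² = 4² = 16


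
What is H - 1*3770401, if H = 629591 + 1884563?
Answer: -1256247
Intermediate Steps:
H = 2514154
H - 1*3770401 = 2514154 - 1*3770401 = 2514154 - 3770401 = -1256247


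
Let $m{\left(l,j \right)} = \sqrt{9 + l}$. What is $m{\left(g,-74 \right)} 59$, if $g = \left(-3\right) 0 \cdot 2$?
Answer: $177$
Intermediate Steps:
$g = 0$ ($g = 0 \cdot 2 = 0$)
$m{\left(g,-74 \right)} 59 = \sqrt{9 + 0} \cdot 59 = \sqrt{9} \cdot 59 = 3 \cdot 59 = 177$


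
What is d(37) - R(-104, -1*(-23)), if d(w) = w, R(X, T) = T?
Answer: 14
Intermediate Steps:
d(37) - R(-104, -1*(-23)) = 37 - (-1)*(-23) = 37 - 1*23 = 37 - 23 = 14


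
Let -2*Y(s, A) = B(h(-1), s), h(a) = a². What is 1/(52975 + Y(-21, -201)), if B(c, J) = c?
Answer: 2/105949 ≈ 1.8877e-5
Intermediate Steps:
Y(s, A) = -½ (Y(s, A) = -½*(-1)² = -½*1 = -½)
1/(52975 + Y(-21, -201)) = 1/(52975 - ½) = 1/(105949/2) = 2/105949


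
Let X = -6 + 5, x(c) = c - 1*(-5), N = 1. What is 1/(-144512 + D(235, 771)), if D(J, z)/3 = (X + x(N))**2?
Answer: -1/144437 ≈ -6.9234e-6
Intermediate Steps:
x(c) = 5 + c (x(c) = c + 5 = 5 + c)
X = -1
D(J, z) = 75 (D(J, z) = 3*(-1 + (5 + 1))**2 = 3*(-1 + 6)**2 = 3*5**2 = 3*25 = 75)
1/(-144512 + D(235, 771)) = 1/(-144512 + 75) = 1/(-144437) = -1/144437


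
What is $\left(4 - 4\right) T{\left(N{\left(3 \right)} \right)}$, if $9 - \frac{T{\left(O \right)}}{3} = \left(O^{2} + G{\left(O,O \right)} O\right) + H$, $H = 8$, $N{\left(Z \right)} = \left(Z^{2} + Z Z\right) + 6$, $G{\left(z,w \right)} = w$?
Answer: $0$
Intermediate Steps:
$N{\left(Z \right)} = 6 + 2 Z^{2}$ ($N{\left(Z \right)} = \left(Z^{2} + Z^{2}\right) + 6 = 2 Z^{2} + 6 = 6 + 2 Z^{2}$)
$T{\left(O \right)} = 3 - 6 O^{2}$ ($T{\left(O \right)} = 27 - 3 \left(\left(O^{2} + O O\right) + 8\right) = 27 - 3 \left(\left(O^{2} + O^{2}\right) + 8\right) = 27 - 3 \left(2 O^{2} + 8\right) = 27 - 3 \left(8 + 2 O^{2}\right) = 27 - \left(24 + 6 O^{2}\right) = 3 - 6 O^{2}$)
$\left(4 - 4\right) T{\left(N{\left(3 \right)} \right)} = \left(4 - 4\right) \left(3 - 6 \left(6 + 2 \cdot 3^{2}\right)^{2}\right) = 0 \left(3 - 6 \left(6 + 2 \cdot 9\right)^{2}\right) = 0 \left(3 - 6 \left(6 + 18\right)^{2}\right) = 0 \left(3 - 6 \cdot 24^{2}\right) = 0 \left(3 - 3456\right) = 0 \left(-3453\right) = 0$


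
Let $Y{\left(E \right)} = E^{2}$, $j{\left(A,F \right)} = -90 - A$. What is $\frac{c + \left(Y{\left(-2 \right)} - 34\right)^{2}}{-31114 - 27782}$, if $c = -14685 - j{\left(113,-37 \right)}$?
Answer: $\frac{6791}{29448} \approx 0.23061$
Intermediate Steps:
$c = -14482$ ($c = -14685 - \left(-90 - 113\right) = -14685 - -203 = -14685 + 203 = -14482$)
$\frac{c + \left(Y{\left(-2 \right)} - 34\right)^{2}}{-31114 - 27782} = \frac{-14482 + \left(\left(-2\right)^{2} - 34\right)^{2}}{-31114 - 27782} = \frac{-14482 + \left(4 - 34\right)^{2}}{-58896} = \left(-14482 + \left(-30\right)^{2}\right) \left(- \frac{1}{58896}\right) = \left(-14482 + 900\right) \left(- \frac{1}{58896}\right) = \left(-13582\right) \left(- \frac{1}{58896}\right) = \frac{6791}{29448}$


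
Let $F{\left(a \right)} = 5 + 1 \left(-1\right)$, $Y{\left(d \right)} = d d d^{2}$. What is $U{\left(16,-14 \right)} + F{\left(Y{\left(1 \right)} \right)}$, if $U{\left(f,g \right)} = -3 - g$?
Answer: $15$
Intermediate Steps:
$Y{\left(d \right)} = d^{4}$ ($Y{\left(d \right)} = d^{2} d^{2} = d^{4}$)
$F{\left(a \right)} = 4$ ($F{\left(a \right)} = 5 - 1 = 4$)
$U{\left(16,-14 \right)} + F{\left(Y{\left(1 \right)} \right)} = \left(-3 - -14\right) + 4 = \left(-3 + 14\right) + 4 = 11 + 4 = 15$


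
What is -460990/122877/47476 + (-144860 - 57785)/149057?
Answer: -591120281520985/434777540364882 ≈ -1.3596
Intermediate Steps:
-460990/122877/47476 + (-144860 - 57785)/149057 = -460990*1/122877*(1/47476) - 202645*1/149057 = -460990/122877*1/47476 - 202645/149057 = -230495/2916854226 - 202645/149057 = -591120281520985/434777540364882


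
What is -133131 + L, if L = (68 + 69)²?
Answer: -114362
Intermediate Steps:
L = 18769 (L = 137² = 18769)
-133131 + L = -133131 + 18769 = -114362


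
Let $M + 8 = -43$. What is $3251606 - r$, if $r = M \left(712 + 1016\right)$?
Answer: $3339734$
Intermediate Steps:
$M = -51$ ($M = -8 - 43 = -51$)
$r = -88128$ ($r = - 51 \left(712 + 1016\right) = \left(-51\right) 1728 = -88128$)
$3251606 - r = 3251606 - -88128 = 3251606 + 88128 = 3339734$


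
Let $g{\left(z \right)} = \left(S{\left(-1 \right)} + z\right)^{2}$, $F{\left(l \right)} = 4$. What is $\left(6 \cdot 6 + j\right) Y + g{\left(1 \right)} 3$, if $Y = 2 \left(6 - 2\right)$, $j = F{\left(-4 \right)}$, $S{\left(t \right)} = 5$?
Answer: $428$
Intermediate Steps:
$j = 4$
$g{\left(z \right)} = \left(5 + z\right)^{2}$
$Y = 8$ ($Y = 2 \cdot 4 = 8$)
$\left(6 \cdot 6 + j\right) Y + g{\left(1 \right)} 3 = \left(6 \cdot 6 + 4\right) 8 + \left(5 + 1\right)^{2} \cdot 3 = \left(36 + 4\right) 8 + 6^{2} \cdot 3 = 40 \cdot 8 + 36 \cdot 3 = 320 + 108 = 428$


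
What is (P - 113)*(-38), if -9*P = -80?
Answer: 35606/9 ≈ 3956.2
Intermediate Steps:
P = 80/9 (P = -⅑*(-80) = 80/9 ≈ 8.8889)
(P - 113)*(-38) = (80/9 - 113)*(-38) = -937/9*(-38) = 35606/9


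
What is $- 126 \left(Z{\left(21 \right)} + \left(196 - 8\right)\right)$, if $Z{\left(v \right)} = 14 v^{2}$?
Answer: $-801612$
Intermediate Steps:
$- 126 \left(Z{\left(21 \right)} + \left(196 - 8\right)\right) = - 126 \left(14 \cdot 21^{2} + \left(196 - 8\right)\right) = - 126 \left(14 \cdot 441 + 188\right) = - 126 \left(6174 + 188\right) = \left(-126\right) 6362 = -801612$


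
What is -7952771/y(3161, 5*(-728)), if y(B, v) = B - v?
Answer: -7952771/6801 ≈ -1169.4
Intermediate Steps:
-7952771/y(3161, 5*(-728)) = -7952771/(3161 - 5*(-728)) = -7952771/(3161 - 1*(-3640)) = -7952771/(3161 + 3640) = -7952771/6801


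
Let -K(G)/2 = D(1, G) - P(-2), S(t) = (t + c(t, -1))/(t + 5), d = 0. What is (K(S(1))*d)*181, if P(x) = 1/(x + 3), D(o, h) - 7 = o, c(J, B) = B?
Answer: 0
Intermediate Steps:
S(t) = (-1 + t)/(5 + t) (S(t) = (t - 1)/(t + 5) = (-1 + t)/(5 + t))
D(o, h) = 7 + o
P(x) = 1/(3 + x)
K(G) = -14 (K(G) = -2*((7 + 1) - 1/(3 - 2)) = -2*(8 - 1/1) = -2*(8 - 1*1) = -2*(8 - 1) = -2*7 = -14)
(K(S(1))*d)*181 = -14*0*181 = 0*181 = 0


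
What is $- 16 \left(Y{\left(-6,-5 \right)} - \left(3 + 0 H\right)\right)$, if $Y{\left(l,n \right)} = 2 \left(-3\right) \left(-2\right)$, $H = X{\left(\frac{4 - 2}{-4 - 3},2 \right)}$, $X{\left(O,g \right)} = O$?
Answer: $-144$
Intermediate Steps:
$H = - \frac{2}{7}$ ($H = \frac{4 - 2}{-4 - 3} = \frac{2}{-7} = 2 \left(- \frac{1}{7}\right) = - \frac{2}{7} \approx -0.28571$)
$Y{\left(l,n \right)} = 12$ ($Y{\left(l,n \right)} = \left(-6\right) \left(-2\right) = 12$)
$- 16 \left(Y{\left(-6,-5 \right)} - \left(3 + 0 H\right)\right) = - 16 \left(12 + \left(0 \left(- \frac{2}{7}\right) - 3\right)\right) = - 16 \left(12 + \left(0 - 3\right)\right) = - 16 \left(12 - 3\right) = \left(-16\right) 9 = -144$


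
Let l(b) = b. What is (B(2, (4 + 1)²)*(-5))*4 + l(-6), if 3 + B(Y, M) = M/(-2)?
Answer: 304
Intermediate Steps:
B(Y, M) = -3 - M/2 (B(Y, M) = -3 + M/(-2) = -3 + M*(-½) = -3 - M/2)
(B(2, (4 + 1)²)*(-5))*4 + l(-6) = ((-3 - (4 + 1)²/2)*(-5))*4 - 6 = ((-3 - ½*5²)*(-5))*4 - 6 = ((-3 - ½*25)*(-5))*4 - 6 = ((-3 - 25/2)*(-5))*4 - 6 = -31/2*(-5)*4 - 6 = (155/2)*4 - 6 = 310 - 6 = 304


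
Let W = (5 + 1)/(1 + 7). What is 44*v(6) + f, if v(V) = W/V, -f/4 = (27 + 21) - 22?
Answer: -197/2 ≈ -98.500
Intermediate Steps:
W = ¾ (W = 6/8 = 6*(⅛) = ¾ ≈ 0.75000)
f = -104 (f = -4*((27 + 21) - 22) = -4*(48 - 22) = -4*26 = -104)
v(V) = 3/(4*V)
44*v(6) + f = 44*((¾)/6) - 104 = 44*((¾)*(⅙)) - 104 = 44*(⅛) - 104 = 11/2 - 104 = -197/2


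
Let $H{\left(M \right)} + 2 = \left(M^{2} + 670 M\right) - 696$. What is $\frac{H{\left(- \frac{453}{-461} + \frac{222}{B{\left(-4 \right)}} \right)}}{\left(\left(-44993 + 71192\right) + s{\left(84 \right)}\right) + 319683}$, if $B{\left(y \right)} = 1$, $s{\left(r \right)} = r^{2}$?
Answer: $\frac{42168764017}{75006736698} \approx 0.5622$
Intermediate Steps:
$H{\left(M \right)} = -698 + M^{2} + 670 M$ ($H{\left(M \right)} = -2 - \left(696 - M^{2} - 670 M\right) = -2 + \left(-696 + M^{2} + 670 M\right) = -698 + M^{2} + 670 M$)
$\frac{H{\left(- \frac{453}{-461} + \frac{222}{B{\left(-4 \right)}} \right)}}{\left(\left(-44993 + 71192\right) + s{\left(84 \right)}\right) + 319683} = \frac{-698 + \left(- \frac{453}{-461} + \frac{222}{1}\right)^{2} + 670 \left(- \frac{453}{-461} + \frac{222}{1}\right)}{\left(\left(-44993 + 71192\right) + 84^{2}\right) + 319683} = \frac{-698 + \left(\left(-453\right) \left(- \frac{1}{461}\right) + 222 \cdot 1\right)^{2} + 670 \left(\left(-453\right) \left(- \frac{1}{461}\right) + 222 \cdot 1\right)}{\left(26199 + 7056\right) + 319683} = \frac{-698 + \left(\frac{453}{461} + 222\right)^{2} + 670 \left(\frac{453}{461} + 222\right)}{33255 + 319683} = \frac{-698 + \left(\frac{102795}{461}\right)^{2} + 670 \cdot \frac{102795}{461}}{352938} = \left(-698 + \frac{10566812025}{212521} + \frac{68872650}{461}\right) \frac{1}{352938} = \frac{42168764017}{212521} \cdot \frac{1}{352938} = \frac{42168764017}{75006736698}$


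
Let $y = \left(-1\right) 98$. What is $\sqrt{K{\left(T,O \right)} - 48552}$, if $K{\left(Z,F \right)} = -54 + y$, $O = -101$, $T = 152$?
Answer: $8 i \sqrt{761} \approx 220.69 i$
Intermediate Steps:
$y = -98$
$K{\left(Z,F \right)} = -152$ ($K{\left(Z,F \right)} = -54 - 98 = -152$)
$\sqrt{K{\left(T,O \right)} - 48552} = \sqrt{-152 - 48552} = \sqrt{-48704} = 8 i \sqrt{761}$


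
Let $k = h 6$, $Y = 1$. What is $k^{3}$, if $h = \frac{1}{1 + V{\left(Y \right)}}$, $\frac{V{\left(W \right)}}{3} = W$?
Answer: $\frac{27}{8} \approx 3.375$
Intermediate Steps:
$V{\left(W \right)} = 3 W$
$h = \frac{1}{4}$ ($h = \frac{1}{1 + 3 \cdot 1} = \frac{1}{1 + 3} = \frac{1}{4} \approx 0.25$)
$k = \frac{3}{2}$ ($k = \frac{1}{4} \cdot 6 = \frac{3}{2} \approx 1.5$)
$k^{3} = \left(\frac{3}{2}\right)^{3} = \frac{27}{8}$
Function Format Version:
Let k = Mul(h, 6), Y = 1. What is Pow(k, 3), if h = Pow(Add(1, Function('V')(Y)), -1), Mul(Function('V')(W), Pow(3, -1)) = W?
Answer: Rational(27, 8) ≈ 3.3750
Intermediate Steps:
Function('V')(W) = Mul(3, W)
h = Rational(1, 4) (h = Pow(Add(1, Mul(3, 1)), -1) = Pow(Add(1, 3), -1) = Pow(4, -1) = Rational(1, 4) ≈ 0.25000)
k = Rational(3, 2) (k = Mul(Rational(1, 4), 6) = Rational(3, 2) ≈ 1.5000)
Pow(k, 3) = Pow(Rational(3, 2), 3) = Rational(27, 8)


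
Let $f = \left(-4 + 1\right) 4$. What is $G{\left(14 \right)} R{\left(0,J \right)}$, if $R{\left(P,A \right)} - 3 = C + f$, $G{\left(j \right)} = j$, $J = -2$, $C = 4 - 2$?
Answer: $-98$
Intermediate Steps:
$f = -12$ ($f = \left(-3\right) 4 = -12$)
$C = 2$ ($C = 4 - 2 = 2$)
$R{\left(P,A \right)} = -7$ ($R{\left(P,A \right)} = 3 + \left(2 - 12\right) = 3 - 10 = -7$)
$G{\left(14 \right)} R{\left(0,J \right)} = 14 \left(-7\right) = -98$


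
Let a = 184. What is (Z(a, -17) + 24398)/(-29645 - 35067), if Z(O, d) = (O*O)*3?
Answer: -62983/32356 ≈ -1.9466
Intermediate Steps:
Z(O, d) = 3*O² (Z(O, d) = O²*3 = 3*O²)
(Z(a, -17) + 24398)/(-29645 - 35067) = (3*184² + 24398)/(-29645 - 35067) = (3*33856 + 24398)/(-64712) = (101568 + 24398)*(-1/64712) = 125966*(-1/64712) = -62983/32356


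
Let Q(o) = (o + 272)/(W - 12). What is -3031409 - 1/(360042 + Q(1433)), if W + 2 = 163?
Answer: -162628917870016/53647963 ≈ -3.0314e+6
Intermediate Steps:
W = 161 (W = -2 + 163 = 161)
Q(o) = 272/149 + o/149 (Q(o) = (o + 272)/(161 - 12) = (272 + o)/149 = (272 + o)*(1/149) = 272/149 + o/149)
-3031409 - 1/(360042 + Q(1433)) = -3031409 - 1/(360042 + (272/149 + (1/149)*1433)) = -3031409 - 1/(360042 + (272/149 + 1433/149)) = -3031409 - 1/(360042 + 1705/149) = -3031409 - 1/53647963/149 = -3031409 - 1*149/53647963 = -3031409 - 149/53647963 = -162628917870016/53647963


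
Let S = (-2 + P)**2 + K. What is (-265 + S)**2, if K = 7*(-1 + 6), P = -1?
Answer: 48841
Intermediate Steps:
K = 35 (K = 7*5 = 35)
S = 44 (S = (-2 - 1)**2 + 35 = (-3)**2 + 35 = 9 + 35 = 44)
(-265 + S)**2 = (-265 + 44)**2 = (-221)**2 = 48841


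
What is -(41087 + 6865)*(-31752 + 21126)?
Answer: 509537952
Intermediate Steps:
-(41087 + 6865)*(-31752 + 21126) = -47952*(-10626) = -1*(-509537952) = 509537952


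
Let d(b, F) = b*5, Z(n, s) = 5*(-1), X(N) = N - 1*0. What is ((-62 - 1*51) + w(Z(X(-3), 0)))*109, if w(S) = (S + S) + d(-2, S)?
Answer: -14497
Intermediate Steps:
X(N) = N (X(N) = N + 0 = N)
Z(n, s) = -5
d(b, F) = 5*b
w(S) = -10 + 2*S (w(S) = (S + S) + 5*(-2) = 2*S - 10 = -10 + 2*S)
((-62 - 1*51) + w(Z(X(-3), 0)))*109 = ((-62 - 1*51) + (-10 + 2*(-5)))*109 = ((-62 - 51) + (-10 - 10))*109 = (-113 - 20)*109 = -133*109 = -14497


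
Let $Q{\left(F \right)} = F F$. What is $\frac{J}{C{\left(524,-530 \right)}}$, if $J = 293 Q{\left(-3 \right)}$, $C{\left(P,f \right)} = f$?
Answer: $- \frac{2637}{530} \approx -4.9755$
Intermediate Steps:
$Q{\left(F \right)} = F^{2}$
$J = 2637$ ($J = 293 \left(-3\right)^{2} = 293 \cdot 9 = 2637$)
$\frac{J}{C{\left(524,-530 \right)}} = \frac{2637}{-530} = 2637 \left(- \frac{1}{530}\right) = - \frac{2637}{530}$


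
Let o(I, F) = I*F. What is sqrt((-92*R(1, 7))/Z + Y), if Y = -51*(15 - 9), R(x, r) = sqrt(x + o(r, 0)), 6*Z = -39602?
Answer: I*sqrt(119970892830)/19801 ≈ 17.492*I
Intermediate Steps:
o(I, F) = F*I
Z = -19801/3 (Z = (1/6)*(-39602) = -19801/3 ≈ -6600.3)
R(x, r) = sqrt(x) (R(x, r) = sqrt(x + 0*r) = sqrt(x + 0) = sqrt(x))
Y = -306 (Y = -51*6 = -306)
sqrt((-92*R(1, 7))/Z + Y) = sqrt((-92*sqrt(1))/(-19801/3) - 306) = sqrt(-92*1*(-3/19801) - 306) = sqrt(-92*(-3/19801) - 306) = sqrt(276/19801 - 306) = sqrt(-6058830/19801) = I*sqrt(119970892830)/19801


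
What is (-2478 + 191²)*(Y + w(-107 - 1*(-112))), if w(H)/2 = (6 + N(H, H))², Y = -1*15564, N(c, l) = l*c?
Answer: -463868926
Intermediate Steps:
N(c, l) = c*l
Y = -15564
w(H) = 2*(6 + H²)² (w(H) = 2*(6 + H*H)² = 2*(6 + H²)²)
(-2478 + 191²)*(Y + w(-107 - 1*(-112))) = (-2478 + 191²)*(-15564 + 2*(6 + (-107 - 1*(-112))²)²) = (-2478 + 36481)*(-15564 + 2*(6 + (-107 + 112)²)²) = 34003*(-15564 + 2*(6 + 5²)²) = 34003*(-15564 + 2*(6 + 25)²) = 34003*(-15564 + 2*31²) = 34003*(-15564 + 2*961) = 34003*(-15564 + 1922) = 34003*(-13642) = -463868926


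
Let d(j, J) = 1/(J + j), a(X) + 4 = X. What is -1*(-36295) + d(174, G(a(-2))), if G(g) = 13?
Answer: 6787166/187 ≈ 36295.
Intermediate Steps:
a(X) = -4 + X
-1*(-36295) + d(174, G(a(-2))) = -1*(-36295) + 1/(13 + 174) = 36295 + 1/187 = 6787166/187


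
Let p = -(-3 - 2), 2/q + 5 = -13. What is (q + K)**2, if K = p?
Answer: 1936/81 ≈ 23.901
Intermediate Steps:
q = -1/9 (q = 2/(-5 - 13) = 2/(-18) = 2*(-1/18) = -1/9 ≈ -0.11111)
p = 5 (p = -1*(-5) = 5)
K = 5
(q + K)**2 = (-1/9 + 5)**2 = (44/9)**2 = 1936/81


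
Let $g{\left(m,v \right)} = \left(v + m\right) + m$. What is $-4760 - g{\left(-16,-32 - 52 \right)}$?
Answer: $-4644$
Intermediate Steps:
$g{\left(m,v \right)} = v + 2 m$ ($g{\left(m,v \right)} = \left(m + v\right) + m = v + 2 m$)
$-4760 - g{\left(-16,-32 - 52 \right)} = -4760 - \left(\left(-32 - 52\right) + 2 \left(-16\right)\right) = -4760 - \left(-84 - 32\right) = -4760 - -116 = -4760 + 116 = -4644$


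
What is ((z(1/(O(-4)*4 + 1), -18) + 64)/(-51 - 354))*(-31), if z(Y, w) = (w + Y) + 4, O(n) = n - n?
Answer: 527/135 ≈ 3.9037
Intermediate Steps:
O(n) = 0
z(Y, w) = 4 + Y + w (z(Y, w) = (Y + w) + 4 = 4 + Y + w)
((z(1/(O(-4)*4 + 1), -18) + 64)/(-51 - 354))*(-31) = (((4 + 1/(0*4 + 1) - 18) + 64)/(-51 - 354))*(-31) = (((4 + 1/(0 + 1) - 18) + 64)/(-405))*(-31) = (((4 + 1/1 - 18) + 64)*(-1/405))*(-31) = (((4 + 1 - 18) + 64)*(-1/405))*(-31) = ((-13 + 64)*(-1/405))*(-31) = (51*(-1/405))*(-31) = -17/135*(-31) = 527/135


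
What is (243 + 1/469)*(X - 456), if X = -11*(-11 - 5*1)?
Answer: -4558720/67 ≈ -68041.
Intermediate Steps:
X = 176 (X = -11*(-11 - 5) = -11*(-16) = 176)
(243 + 1/469)*(X - 456) = (243 + 1/469)*(176 - 456) = (243 + 1/469)*(-280) = (113968/469)*(-280) = -4558720/67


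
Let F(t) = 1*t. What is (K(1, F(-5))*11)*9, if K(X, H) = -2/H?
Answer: 198/5 ≈ 39.600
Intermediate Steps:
F(t) = t
(K(1, F(-5))*11)*9 = (-2/(-5)*11)*9 = (-2*(-⅕)*11)*9 = ((⅖)*11)*9 = (22/5)*9 = 198/5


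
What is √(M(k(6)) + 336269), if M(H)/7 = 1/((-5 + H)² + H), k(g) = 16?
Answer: 2*√1577858455/137 ≈ 579.89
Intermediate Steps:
M(H) = 7/(H + (-5 + H)²) (M(H) = 7/((-5 + H)² + H) = 7/(H + (-5 + H)²))
√(M(k(6)) + 336269) = √(7/(16 + (-5 + 16)²) + 336269) = √(7/(16 + 11²) + 336269) = √(7/(16 + 121) + 336269) = √(7/137 + 336269) = √(46068860/137) = 2*√1577858455/137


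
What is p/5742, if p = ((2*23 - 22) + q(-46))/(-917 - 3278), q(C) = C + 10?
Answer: 2/4014615 ≈ 4.9818e-7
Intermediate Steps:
q(C) = 10 + C
p = 12/4195 (p = ((2*23 - 22) + (10 - 46))/(-917 - 3278) = ((46 - 22) - 36)/(-4195) = (24 - 36)*(-1/4195) = -12*(-1/4195) = 12/4195 ≈ 0.0028605)
p/5742 = (12/4195)/5742 = (12/4195)*(1/5742) = 2/4014615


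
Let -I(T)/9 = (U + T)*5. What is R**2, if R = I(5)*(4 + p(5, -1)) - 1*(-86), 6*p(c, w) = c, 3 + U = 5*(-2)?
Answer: 3334276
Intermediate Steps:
U = -13 (U = -3 + 5*(-2) = -3 - 10 = -13)
p(c, w) = c/6
I(T) = 585 - 45*T (I(T) = -9*(-13 + T)*5 = -9*(-65 + 5*T) = 585 - 45*T)
R = 1826 (R = (585 - 45*5)*(4 + (1/6)*5) - 1*(-86) = (585 - 225)*(4 + 5/6) + 86 = 360*(29/6) + 86 = 1740 + 86 = 1826)
R**2 = 1826**2 = 3334276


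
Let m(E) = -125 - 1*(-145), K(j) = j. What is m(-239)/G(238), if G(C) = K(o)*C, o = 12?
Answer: 5/714 ≈ 0.0070028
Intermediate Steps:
m(E) = 20 (m(E) = -125 + 145 = 20)
G(C) = 12*C
m(-239)/G(238) = 20/((12*238)) = 20/2856 = 20*(1/2856) = 5/714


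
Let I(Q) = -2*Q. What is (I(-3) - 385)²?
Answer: 143641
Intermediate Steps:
(I(-3) - 385)² = (-2*(-3) - 385)² = (6 - 385)² = (-379)² = 143641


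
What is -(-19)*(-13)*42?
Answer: -10374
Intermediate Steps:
-(-19)*(-13)*42 = -19*13*42 = -247*42 = -10374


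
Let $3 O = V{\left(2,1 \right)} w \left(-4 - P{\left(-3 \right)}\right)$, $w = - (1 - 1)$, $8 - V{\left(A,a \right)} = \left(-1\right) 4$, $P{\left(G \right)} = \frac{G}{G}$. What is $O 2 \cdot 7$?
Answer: $0$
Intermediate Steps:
$P{\left(G \right)} = 1$
$V{\left(A,a \right)} = 12$ ($V{\left(A,a \right)} = 8 - \left(-1\right) 4 = 8 - -4 = 8 + 4 = 12$)
$w = 0$ ($w = - (1 - 1) = \left(-1\right) 0 = 0$)
$O = 0$ ($O = \frac{12 \cdot 0 \left(-4 - 1\right)}{3} = \frac{0 \left(-4 - 1\right)}{3} = \frac{0 \left(-5\right)}{3} = \frac{1}{3} \cdot 0 = 0$)
$O 2 \cdot 7 = 0 \cdot 2 \cdot 7 = 0 \cdot 14 = 0$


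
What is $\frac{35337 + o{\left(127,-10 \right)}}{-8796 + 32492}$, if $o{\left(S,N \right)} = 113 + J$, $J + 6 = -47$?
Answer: $\frac{35397}{23696} \approx 1.4938$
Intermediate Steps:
$J = -53$ ($J = -6 - 47 = -53$)
$o{\left(S,N \right)} = 60$ ($o{\left(S,N \right)} = 113 - 53 = 60$)
$\frac{35337 + o{\left(127,-10 \right)}}{-8796 + 32492} = \frac{35337 + 60}{-8796 + 32492} = \frac{35397}{23696}$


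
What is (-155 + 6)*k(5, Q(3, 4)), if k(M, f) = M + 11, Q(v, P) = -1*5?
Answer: -2384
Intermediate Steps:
Q(v, P) = -5
k(M, f) = 11 + M
(-155 + 6)*k(5, Q(3, 4)) = (-155 + 6)*(11 + 5) = -149*16 = -2384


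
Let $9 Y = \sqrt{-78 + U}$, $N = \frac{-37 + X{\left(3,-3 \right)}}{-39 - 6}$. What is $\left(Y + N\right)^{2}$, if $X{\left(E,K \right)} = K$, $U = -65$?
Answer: $\frac{\left(8 + i \sqrt{143}\right)^{2}}{81} \approx -0.97531 + 2.3621 i$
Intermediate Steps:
$N = \frac{8}{9}$ ($N = \frac{-37 - 3}{-39 - 6} = - \frac{40}{-45} = \left(-40\right) \left(- \frac{1}{45}\right) = \frac{8}{9} \approx 0.88889$)
$Y = \frac{i \sqrt{143}}{9}$ ($Y = \frac{\sqrt{-78 - 65}}{9} = \frac{\sqrt{-143}}{9} = \frac{i \sqrt{143}}{9} \approx 1.3287 i$)
$\left(Y + N\right)^{2} = \left(\frac{i \sqrt{143}}{9} + \frac{8}{9}\right)^{2} = \left(\frac{8}{9} + \frac{i \sqrt{143}}{9}\right)^{2}$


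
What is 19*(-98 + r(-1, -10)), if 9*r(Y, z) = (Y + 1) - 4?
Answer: -16834/9 ≈ -1870.4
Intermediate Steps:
r(Y, z) = -⅓ + Y/9 (r(Y, z) = ((Y + 1) - 4)/9 = ((1 + Y) - 4)/9 = (-3 + Y)/9 = -⅓ + Y/9)
19*(-98 + r(-1, -10)) = 19*(-98 + (-⅓ + (⅑)*(-1))) = 19*(-98 + (-⅓ - ⅑)) = 19*(-98 - 4/9) = 19*(-886/9) = -16834/9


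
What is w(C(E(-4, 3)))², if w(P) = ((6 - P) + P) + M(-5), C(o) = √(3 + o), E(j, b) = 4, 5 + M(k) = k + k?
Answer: 81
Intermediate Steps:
M(k) = -5 + 2*k (M(k) = -5 + (k + k) = -5 + 2*k)
w(P) = -9 (w(P) = ((6 - P) + P) + (-5 + 2*(-5)) = 6 + (-5 - 10) = 6 - 15 = -9)
w(C(E(-4, 3)))² = (-9)² = 81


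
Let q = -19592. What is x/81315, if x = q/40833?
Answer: -19592/3320335395 ≈ -5.9006e-6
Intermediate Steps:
x = -19592/40833 ≈ -0.47981
x/81315 = -19592/40833/81315 = -19592/40833*1/81315 = -19592/3320335395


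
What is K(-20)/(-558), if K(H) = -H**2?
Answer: 200/279 ≈ 0.71685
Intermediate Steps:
K(-20)/(-558) = -1*(-20)**2/(-558) = -1*400*(-1/558) = -400*(-1/558) = 200/279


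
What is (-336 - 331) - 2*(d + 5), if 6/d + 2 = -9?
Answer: -7435/11 ≈ -675.91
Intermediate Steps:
d = -6/11 (d = 6/(-2 - 9) = 6/(-11) = 6*(-1/11) = -6/11 ≈ -0.54545)
(-336 - 331) - 2*(d + 5) = (-336 - 331) - 2*(-6/11 + 5) = -667 - 2*49/11 = -667 - 98/11 = -7435/11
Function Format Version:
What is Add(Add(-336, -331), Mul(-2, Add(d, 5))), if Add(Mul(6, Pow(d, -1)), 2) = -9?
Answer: Rational(-7435, 11) ≈ -675.91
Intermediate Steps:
d = Rational(-6, 11) (d = Mul(6, Pow(Add(-2, -9), -1)) = Mul(6, Pow(-11, -1)) = Mul(6, Rational(-1, 11)) = Rational(-6, 11) ≈ -0.54545)
Add(Add(-336, -331), Mul(-2, Add(d, 5))) = Add(Add(-336, -331), Mul(-2, Add(Rational(-6, 11), 5))) = Add(-667, Mul(-2, Rational(49, 11))) = Add(-667, Rational(-98, 11)) = Rational(-7435, 11)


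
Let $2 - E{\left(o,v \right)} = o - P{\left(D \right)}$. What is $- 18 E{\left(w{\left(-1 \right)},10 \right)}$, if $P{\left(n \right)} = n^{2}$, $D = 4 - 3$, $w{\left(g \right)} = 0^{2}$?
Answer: $-54$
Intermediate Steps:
$w{\left(g \right)} = 0$
$D = 1$
$E{\left(o,v \right)} = 3 - o$ ($E{\left(o,v \right)} = 2 - \left(o - 1^{2}\right) = 2 - \left(o - 1\right) = 2 - \left(-1 + o\right) = 3 - o$)
$- 18 E{\left(w{\left(-1 \right)},10 \right)} = - 18 \left(3 - 0\right) = - 18 \left(3 + 0\right) = \left(-18\right) 3 = -54$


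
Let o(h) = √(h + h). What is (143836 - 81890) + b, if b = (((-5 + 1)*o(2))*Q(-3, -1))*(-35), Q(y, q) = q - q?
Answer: 61946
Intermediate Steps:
o(h) = √2*√h (o(h) = √(2*h) = √2*√h)
Q(y, q) = 0
b = 0 (b = (((-5 + 1)*(√2*√2))*0)*(-35) = (-4*2*0)*(-35) = -8*0*(-35) = 0*(-35) = 0)
(143836 - 81890) + b = (143836 - 81890) + 0 = 61946 + 0 = 61946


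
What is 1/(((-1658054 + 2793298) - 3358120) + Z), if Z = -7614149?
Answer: -1/9837025 ≈ -1.0166e-7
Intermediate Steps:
1/(((-1658054 + 2793298) - 3358120) + Z) = 1/(((-1658054 + 2793298) - 3358120) - 7614149) = 1/((1135244 - 3358120) - 7614149) = 1/(-2222876 - 7614149) = 1/(-9837025) = -1/9837025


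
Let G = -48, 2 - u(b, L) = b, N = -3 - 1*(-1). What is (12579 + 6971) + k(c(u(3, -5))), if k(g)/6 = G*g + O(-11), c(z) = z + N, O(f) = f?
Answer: 20348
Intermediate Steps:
N = -2 (N = -3 + 1 = -2)
u(b, L) = 2 - b
c(z) = -2 + z (c(z) = z - 2 = -2 + z)
k(g) = -66 - 288*g (k(g) = 6*(-48*g - 11) = 6*(-11 - 48*g) = -66 - 288*g)
(12579 + 6971) + k(c(u(3, -5))) = (12579 + 6971) + (-66 - 288*(-2 + (2 - 1*3))) = 19550 + (-66 - 288*(-2 + (2 - 3))) = 19550 + (-66 - 288*(-2 - 1)) = 19550 + (-66 - 288*(-3)) = 19550 + (-66 + 864) = 19550 + 798 = 20348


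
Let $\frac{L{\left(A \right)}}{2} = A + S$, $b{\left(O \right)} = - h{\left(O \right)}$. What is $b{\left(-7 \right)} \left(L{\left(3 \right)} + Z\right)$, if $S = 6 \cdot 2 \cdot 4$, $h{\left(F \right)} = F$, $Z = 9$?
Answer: $777$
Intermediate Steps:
$S = 48$ ($S = 12 \cdot 4 = 48$)
$b{\left(O \right)} = - O$
$L{\left(A \right)} = 96 + 2 A$ ($L{\left(A \right)} = 2 \left(A + 48\right) = 2 \left(48 + A\right) = 96 + 2 A$)
$b{\left(-7 \right)} \left(L{\left(3 \right)} + Z\right) = \left(-1\right) \left(-7\right) \left(\left(96 + 2 \cdot 3\right) + 9\right) = 7 \left(\left(96 + 6\right) + 9\right) = 7 \left(102 + 9\right) = 7 \cdot 111 = 777$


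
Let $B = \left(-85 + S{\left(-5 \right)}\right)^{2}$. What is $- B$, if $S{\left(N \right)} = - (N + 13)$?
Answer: $-8649$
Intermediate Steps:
$S{\left(N \right)} = -13 - N$ ($S{\left(N \right)} = - (13 + N) = -13 - N$)
$B = 8649$ ($B = \left(-85 - 8\right)^{2} = \left(-93\right)^{2} = 8649$)
$- B = \left(-1\right) 8649 = -8649$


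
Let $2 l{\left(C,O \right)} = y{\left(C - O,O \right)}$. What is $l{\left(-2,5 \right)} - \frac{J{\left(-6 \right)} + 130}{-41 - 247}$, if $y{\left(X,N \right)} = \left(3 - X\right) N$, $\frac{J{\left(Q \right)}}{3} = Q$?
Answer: $\frac{457}{18} \approx 25.389$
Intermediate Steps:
$J{\left(Q \right)} = 3 Q$
$y{\left(X,N \right)} = N \left(3 - X\right)$
$l{\left(C,O \right)} = \frac{O \left(3 + O - C\right)}{2}$ ($l{\left(C,O \right)} = \frac{O \left(3 - \left(C - O\right)\right)}{2} = \frac{O \left(3 + O - C\right)}{2}$)
$l{\left(-2,5 \right)} - \frac{J{\left(-6 \right)} + 130}{-41 - 247} = \frac{1}{2} \cdot 5 \left(3 + 5 - -2\right) - \frac{3 \left(-6\right) + 130}{-41 - 247} = \frac{1}{2} \cdot 5 \left(3 + 5 + 2\right) - \frac{-18 + 130}{-288} = \frac{1}{2} \cdot 5 \cdot 10 - 112 \left(- \frac{1}{288}\right) = 25 - - \frac{7}{18} = 25 + \frac{7}{18} = \frac{457}{18}$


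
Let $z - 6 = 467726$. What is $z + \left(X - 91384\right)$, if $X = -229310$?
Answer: $147038$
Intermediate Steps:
$z = 467732$ ($z = 6 + 467726 = 467732$)
$z + \left(X - 91384\right) = 467732 - 320694 = 147038$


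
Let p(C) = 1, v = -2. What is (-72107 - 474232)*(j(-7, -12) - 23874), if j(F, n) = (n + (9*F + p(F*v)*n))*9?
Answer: 13471080723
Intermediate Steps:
j(F, n) = 18*n + 81*F (j(F, n) = (n + (9*F + 1*n))*9 = (n + (9*F + n))*9 = (n + (n + 9*F))*9 = (2*n + 9*F)*9 = 18*n + 81*F)
(-72107 - 474232)*(j(-7, -12) - 23874) = (-72107 - 474232)*((18*(-12) + 81*(-7)) - 23874) = -546339*((-216 - 567) - 23874) = -546339*(-783 - 23874) = -546339*(-24657) = 13471080723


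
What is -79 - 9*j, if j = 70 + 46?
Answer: -1123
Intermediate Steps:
j = 116
-79 - 9*j = -79 - 9*116 = -79 - 1044 = -1123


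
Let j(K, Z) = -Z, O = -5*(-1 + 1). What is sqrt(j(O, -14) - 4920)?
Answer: I*sqrt(4906) ≈ 70.043*I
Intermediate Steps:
O = 0 (O = -5*0 = 0)
sqrt(j(O, -14) - 4920) = sqrt(-1*(-14) - 4920) = sqrt(14 - 4920) = sqrt(-4906) = I*sqrt(4906)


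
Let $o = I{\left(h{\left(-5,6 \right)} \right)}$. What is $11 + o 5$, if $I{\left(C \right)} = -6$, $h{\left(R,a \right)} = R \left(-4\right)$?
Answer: $-19$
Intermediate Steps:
$h{\left(R,a \right)} = - 4 R$
$o = -6$
$11 + o 5 = 11 - 30 = -19$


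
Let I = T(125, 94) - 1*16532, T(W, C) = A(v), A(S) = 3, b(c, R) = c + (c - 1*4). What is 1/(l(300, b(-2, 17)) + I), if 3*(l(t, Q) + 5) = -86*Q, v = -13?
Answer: -3/48914 ≈ -6.1332e-5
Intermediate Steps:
b(c, R) = -4 + 2*c (b(c, R) = c + (c - 4) = c + (-4 + c) = -4 + 2*c)
l(t, Q) = -5 - 86*Q/3 (l(t, Q) = -5 + (-86*Q)/3 = -5 - 86*Q/3)
T(W, C) = 3
I = -16529 (I = 3 - 1*16532 = 3 - 16532 = -16529)
1/(l(300, b(-2, 17)) + I) = 1/((-5 - 86*(-4 + 2*(-2))/3) - 16529) = 1/((-5 - 86*(-4 - 4)/3) - 16529) = 1/((-5 - 86/3*(-8)) - 16529) = 1/((-5 + 688/3) - 16529) = 1/(673/3 - 16529) = 1/(-48914/3) = -3/48914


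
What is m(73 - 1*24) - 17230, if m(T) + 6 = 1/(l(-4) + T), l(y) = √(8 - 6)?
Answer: -41349115/2399 - √2/2399 ≈ -17236.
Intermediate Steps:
l(y) = √2
m(T) = -6 + 1/(T + √2) (m(T) = -6 + 1/(√2 + T) = -6 + 1/(T + √2))
m(73 - 1*24) - 17230 = (1 - 6*(73 - 1*24) - 6*√2)/((73 - 1*24) + √2) - 17230 = (1 - 6*(73 - 24) - 6*√2)/((73 - 24) + √2) - 17230 = (1 - 6*49 - 6*√2)/(49 + √2) - 17230 = (1 - 294 - 6*√2)/(49 + √2) - 17230 = (-293 - 6*√2)/(49 + √2) - 17230 = -17230 + (-293 - 6*√2)/(49 + √2)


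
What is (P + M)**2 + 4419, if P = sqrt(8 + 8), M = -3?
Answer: 4420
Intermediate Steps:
P = 4 (P = sqrt(16) = 4)
(P + M)**2 + 4419 = (4 - 3)**2 + 4419 = 1**2 + 4419 = 1 + 4419 = 4420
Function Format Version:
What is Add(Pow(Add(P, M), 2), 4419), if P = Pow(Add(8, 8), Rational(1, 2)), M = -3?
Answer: 4420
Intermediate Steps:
P = 4 (P = Pow(16, Rational(1, 2)) = 4)
Add(Pow(Add(P, M), 2), 4419) = Add(Pow(Add(4, -3), 2), 4419) = Add(Pow(1, 2), 4419) = Add(1, 4419) = 4420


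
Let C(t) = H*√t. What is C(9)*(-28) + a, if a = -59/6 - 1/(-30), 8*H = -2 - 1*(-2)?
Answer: -49/5 ≈ -9.8000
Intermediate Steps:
H = 0 (H = (-2 - 1*(-2))/8 = (-2 + 2)/8 = (⅛)*0 = 0)
a = -49/5 (a = -59*⅙ - 1*(-1/30) = -59/6 + 1/30 = -49/5 ≈ -9.8000)
C(t) = 0 (C(t) = 0*√t = 0)
C(9)*(-28) + a = 0*(-28) - 49/5 = 0 - 49/5 = -49/5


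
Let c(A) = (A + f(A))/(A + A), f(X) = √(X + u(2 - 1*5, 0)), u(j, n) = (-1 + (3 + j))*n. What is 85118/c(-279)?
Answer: 11873961/70 + 127677*I*√31/70 ≈ 1.6963e+5 + 10155.0*I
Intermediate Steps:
u(j, n) = n*(2 + j) (u(j, n) = (2 + j)*n = n*(2 + j))
f(X) = √X (f(X) = √(X + 0*(2 + (2 - 1*5))) = √(X + 0*(2 + (2 - 5))) = √(X + 0*(2 - 3)) = √(X + 0*(-1)) = √(X + 0) = √X)
c(A) = (A + √A)/(2*A) (c(A) = (A + √A)/(A + A) = (A + √A)/((2*A)) = (A + √A)*(1/(2*A)) = (A + √A)/(2*A))
85118/c(-279) = 85118/(((½)*(-279 + √(-279))/(-279))) = 85118/(((½)*(-1/279)*(-279 + 3*I*√31))) = 85118/(½ - I*√31/186)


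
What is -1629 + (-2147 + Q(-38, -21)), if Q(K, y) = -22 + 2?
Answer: -3796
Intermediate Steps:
Q(K, y) = -20
-1629 + (-2147 + Q(-38, -21)) = -1629 + (-2147 - 20) = -1629 - 2167 = -3796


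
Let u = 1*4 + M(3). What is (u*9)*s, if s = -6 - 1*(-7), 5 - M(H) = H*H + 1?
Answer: -9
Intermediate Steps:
M(H) = 4 - H² (M(H) = 5 - (H*H + 1) = 5 - (H² + 1) = 5 - (1 + H²) = 5 + (-1 - H²) = 4 - H²)
s = 1 (s = -6 + 7 = 1)
u = -1 (u = 1*4 + (4 - 1*3²) = 4 + (4 - 1*9) = 4 + (4 - 9) = 4 - 5 = -1)
(u*9)*s = -1*9*1 = -9*1 = -9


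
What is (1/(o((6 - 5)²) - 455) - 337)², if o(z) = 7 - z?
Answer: 22895926596/201601 ≈ 1.1357e+5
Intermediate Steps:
(1/(o((6 - 5)²) - 455) - 337)² = (1/((7 - (6 - 5)²) - 455) - 337)² = (1/((7 - 1*1²) - 455) - 337)² = (1/((7 - 1*1) - 455) - 337)² = (1/((7 - 1) - 455) - 337)² = (1/(6 - 455) - 337)² = (1/(-449) - 337)² = (-1/449 - 337)² = (-151314/449)² = 22895926596/201601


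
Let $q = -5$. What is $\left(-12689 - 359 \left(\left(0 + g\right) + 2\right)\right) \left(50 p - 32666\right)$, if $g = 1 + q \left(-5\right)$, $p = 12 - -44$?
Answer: $679182706$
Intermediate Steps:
$p = 56$ ($p = 12 + 44 = 56$)
$g = 26$ ($g = 1 - -25 = 1 + 25 = 26$)
$\left(-12689 - 359 \left(\left(0 + g\right) + 2\right)\right) \left(50 p - 32666\right) = \left(-12689 - 359 \left(\left(0 + 26\right) + 2\right)\right) \left(50 \cdot 56 - 32666\right) = \left(-12689 - 359 \left(26 + 2\right)\right) \left(2800 - 32666\right) = \left(-12689 - 10052\right) \left(-29866\right) = \left(-22741\right) \left(-29866\right) = 679182706$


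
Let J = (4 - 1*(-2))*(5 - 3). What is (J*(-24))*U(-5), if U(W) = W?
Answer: 1440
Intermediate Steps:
J = 12 (J = (4 + 2)*2 = 6*2 = 12)
(J*(-24))*U(-5) = (12*(-24))*(-5) = -288*(-5) = 1440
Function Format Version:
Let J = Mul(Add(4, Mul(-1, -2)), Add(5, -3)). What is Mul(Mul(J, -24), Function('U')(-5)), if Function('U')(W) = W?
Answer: 1440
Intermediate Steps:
J = 12 (J = Mul(Add(4, 2), 2) = Mul(6, 2) = 12)
Mul(Mul(J, -24), Function('U')(-5)) = Mul(Mul(12, -24), -5) = Mul(-288, -5) = 1440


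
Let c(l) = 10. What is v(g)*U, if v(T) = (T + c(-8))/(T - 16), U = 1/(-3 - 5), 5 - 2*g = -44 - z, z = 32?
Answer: -101/392 ≈ -0.25765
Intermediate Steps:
g = 81/2 (g = 5/2 - (-44 - 1*32)/2 = 5/2 - (-44 - 32)/2 = 5/2 - ½*(-76) = 5/2 + 38 = 81/2 ≈ 40.500)
U = -⅛ (U = 1/(-8) = -⅛ ≈ -0.12500)
v(T) = (10 + T)/(-16 + T) (v(T) = (T + 10)/(T - 16) = (10 + T)/(-16 + T))
v(g)*U = ((10 + 81/2)/(-16 + 81/2))*(-⅛) = ((101/2)/(49/2))*(-⅛) = ((2/49)*(101/2))*(-⅛) = (101/49)*(-⅛) = -101/392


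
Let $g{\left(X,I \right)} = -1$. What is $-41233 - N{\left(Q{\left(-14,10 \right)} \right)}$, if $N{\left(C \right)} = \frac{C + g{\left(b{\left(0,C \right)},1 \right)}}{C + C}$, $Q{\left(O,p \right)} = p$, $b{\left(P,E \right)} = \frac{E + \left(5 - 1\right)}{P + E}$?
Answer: $- \frac{824669}{20} \approx -41233.0$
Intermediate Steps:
$b{\left(P,E \right)} = \frac{4 + E}{E + P}$ ($b{\left(P,E \right)} = \frac{E + 4}{E + P} = \frac{4 + E}{E + P}$)
$N{\left(C \right)} = \frac{-1 + C}{2 C}$ ($N{\left(C \right)} = \frac{C - 1}{C + C} = \frac{-1 + C}{2 C}$)
$-41233 - N{\left(Q{\left(-14,10 \right)} \right)} = -41233 - \frac{-1 + 10}{2 \cdot 10} = -41233 - \frac{1}{2} \cdot \frac{1}{10} \cdot 9 = -41233 - \frac{9}{20} = - \frac{824669}{20}$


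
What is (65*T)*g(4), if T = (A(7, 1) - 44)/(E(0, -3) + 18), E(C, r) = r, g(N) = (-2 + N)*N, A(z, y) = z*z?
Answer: 520/3 ≈ 173.33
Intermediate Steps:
A(z, y) = z²
g(N) = N*(-2 + N)
T = ⅓ (T = (7² - 44)/(-3 + 18) = (49 - 44)/15 = 5*(1/15) = ⅓ ≈ 0.33333)
(65*T)*g(4) = (65*(⅓))*(4*(-2 + 4)) = 65*(4*2)/3 = (65/3)*8 = 520/3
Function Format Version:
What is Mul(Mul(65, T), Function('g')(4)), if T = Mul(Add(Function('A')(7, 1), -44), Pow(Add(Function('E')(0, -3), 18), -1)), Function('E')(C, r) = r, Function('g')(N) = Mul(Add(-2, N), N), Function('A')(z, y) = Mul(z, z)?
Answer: Rational(520, 3) ≈ 173.33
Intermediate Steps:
Function('A')(z, y) = Pow(z, 2)
Function('g')(N) = Mul(N, Add(-2, N))
T = Rational(1, 3) (T = Mul(Add(Pow(7, 2), -44), Pow(Add(-3, 18), -1)) = Mul(Add(49, -44), Pow(15, -1)) = Mul(5, Rational(1, 15)) = Rational(1, 3) ≈ 0.33333)
Mul(Mul(65, T), Function('g')(4)) = Mul(Mul(65, Rational(1, 3)), Mul(4, Add(-2, 4))) = Mul(Rational(65, 3), Mul(4, 2)) = Mul(Rational(65, 3), 8) = Rational(520, 3)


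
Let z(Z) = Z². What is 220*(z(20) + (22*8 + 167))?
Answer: 163460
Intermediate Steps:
220*(z(20) + (22*8 + 167)) = 220*(20² + (22*8 + 167)) = 220*(400 + (176 + 167)) = 220*(400 + 343) = 220*743 = 163460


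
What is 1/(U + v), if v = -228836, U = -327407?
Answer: -1/556243 ≈ -1.7978e-6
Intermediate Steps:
1/(U + v) = 1/(-327407 - 228836) = 1/(-556243) = -1/556243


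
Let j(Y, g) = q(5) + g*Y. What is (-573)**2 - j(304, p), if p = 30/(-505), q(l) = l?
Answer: 33162548/101 ≈ 3.2834e+5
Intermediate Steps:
p = -6/101 (p = 30*(-1/505) = -6/101 ≈ -0.059406)
j(Y, g) = 5 + Y*g (j(Y, g) = 5 + g*Y = 5 + Y*g)
(-573)**2 - j(304, p) = (-573)**2 - (5 + 304*(-6/101)) = 328329 - (5 - 1824/101) = 328329 - 1*(-1319/101) = 328329 + 1319/101 = 33162548/101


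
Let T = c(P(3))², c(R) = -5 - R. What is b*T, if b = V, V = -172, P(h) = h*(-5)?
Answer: -17200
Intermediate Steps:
P(h) = -5*h
b = -172
T = 100 (T = (-5 - (-5)*3)² = (-5 - 1*(-15))² = (-5 + 15)² = 10² = 100)
b*T = -172*100 = -17200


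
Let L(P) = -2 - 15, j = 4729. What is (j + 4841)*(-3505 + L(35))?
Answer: -33705540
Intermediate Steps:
L(P) = -17
(j + 4841)*(-3505 + L(35)) = (4729 + 4841)*(-3505 - 17) = 9570*(-3522) = -33705540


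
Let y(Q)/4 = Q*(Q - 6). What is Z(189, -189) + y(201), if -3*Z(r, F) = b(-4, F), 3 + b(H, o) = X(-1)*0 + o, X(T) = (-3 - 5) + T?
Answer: 156844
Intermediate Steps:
X(T) = -8 + T
b(H, o) = -3 + o (b(H, o) = -3 + ((-8 - 1)*0 + o) = -3 + (-9*0 + o) = -3 + (0 + o) = -3 + o)
Z(r, F) = 1 - F/3 (Z(r, F) = -(-3 + F)/3 = 1 - F/3)
y(Q) = 4*Q*(-6 + Q) (y(Q) = 4*(Q*(Q - 6)) = 4*(Q*(-6 + Q)) = 4*Q*(-6 + Q))
Z(189, -189) + y(201) = (1 - ⅓*(-189)) + 4*201*(-6 + 201) = (1 + 63) + 4*201*195 = 64 + 156780 = 156844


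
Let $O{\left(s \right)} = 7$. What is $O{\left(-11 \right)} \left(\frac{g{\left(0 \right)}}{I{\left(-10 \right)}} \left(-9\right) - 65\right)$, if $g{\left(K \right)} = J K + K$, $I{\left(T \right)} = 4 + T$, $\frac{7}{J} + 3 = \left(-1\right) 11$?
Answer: $-455$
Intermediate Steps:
$J = - \frac{1}{2}$ ($J = \frac{7}{-3 - 11} = \frac{7}{-14} = 7 \left(- \frac{1}{14}\right) = - \frac{1}{2} \approx -0.5$)
$g{\left(K \right)} = \frac{K}{2}$ ($g{\left(K \right)} = - \frac{K}{2} + K = \frac{K}{2}$)
$O{\left(-11 \right)} \left(\frac{g{\left(0 \right)}}{I{\left(-10 \right)}} \left(-9\right) - 65\right) = 7 \left(\frac{\frac{1}{2} \cdot 0}{4 - 10} \left(-9\right) - 65\right) = 7 \left(\frac{0}{-6} \left(-9\right) - 65\right) = 7 \left(0 \left(- \frac{1}{6}\right) \left(-9\right) - 65\right) = 7 \left(0 \left(-9\right) - 65\right) = 7 \left(0 - 65\right) = 7 \left(-65\right) = -455$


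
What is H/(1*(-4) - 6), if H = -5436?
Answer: 2718/5 ≈ 543.60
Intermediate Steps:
H/(1*(-4) - 6) = -5436/(1*(-4) - 6) = -5436/(-4 - 6) = -5436/(-10) = -⅒*(-5436) = 2718/5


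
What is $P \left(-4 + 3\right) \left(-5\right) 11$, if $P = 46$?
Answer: $2530$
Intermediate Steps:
$P \left(-4 + 3\right) \left(-5\right) 11 = 46 \left(-4 + 3\right) \left(-5\right) 11 = 46 \left(\left(-1\right) \left(-5\right)\right) 11 = 46 \cdot 5 \cdot 11 = 230 \cdot 11 = 2530$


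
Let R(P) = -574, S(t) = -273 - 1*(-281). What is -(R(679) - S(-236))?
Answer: 582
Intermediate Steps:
S(t) = 8 (S(t) = -273 + 281 = 8)
-(R(679) - S(-236)) = -(-574 - 1*8) = -(-574 - 8) = -1*(-582) = 582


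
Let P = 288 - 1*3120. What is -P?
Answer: 2832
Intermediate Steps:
P = -2832 (P = 288 - 3120 = -2832)
-P = -1*(-2832) = 2832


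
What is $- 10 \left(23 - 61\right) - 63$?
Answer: $317$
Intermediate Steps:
$- 10 \left(23 - 61\right) - 63 = \left(-10\right) \left(-38\right) - 63 = 380 - 63 = 317$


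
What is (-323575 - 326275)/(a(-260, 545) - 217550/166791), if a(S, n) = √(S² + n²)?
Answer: -188640444201540/81148337691457 - 723133264279914*√14585/81148337691457 ≈ -1078.5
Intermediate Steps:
(-323575 - 326275)/(a(-260, 545) - 217550/166791) = (-323575 - 326275)/(√((-260)² + 545²) - 217550/166791) = -649850/(√(67600 + 297025) - 217550*1/166791) = -649850/(√364625 - 217550/166791) = -649850/(5*√14585 - 217550/166791) = -649850/(-217550/166791 + 5*√14585)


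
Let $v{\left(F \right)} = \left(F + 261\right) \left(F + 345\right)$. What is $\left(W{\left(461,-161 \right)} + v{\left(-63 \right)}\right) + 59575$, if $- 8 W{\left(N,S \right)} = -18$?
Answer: $\frac{461653}{4} \approx 1.1541 \cdot 10^{5}$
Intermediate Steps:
$v{\left(F \right)} = \left(261 + F\right) \left(345 + F\right)$
$W{\left(N,S \right)} = \frac{9}{4}$ ($W{\left(N,S \right)} = \left(- \frac{1}{8}\right) \left(-18\right) = \frac{9}{4}$)
$\left(W{\left(461,-161 \right)} + v{\left(-63 \right)}\right) + 59575 = \left(\frac{9}{4} + \left(90045 + \left(-63\right)^{2} + 606 \left(-63\right)\right)\right) + 59575 = \left(\frac{9}{4} + \left(90045 + 3969 - 38178\right)\right) + 59575 = \left(\frac{9}{4} + 55836\right) + 59575 = \frac{223353}{4} + 59575 = \frac{461653}{4}$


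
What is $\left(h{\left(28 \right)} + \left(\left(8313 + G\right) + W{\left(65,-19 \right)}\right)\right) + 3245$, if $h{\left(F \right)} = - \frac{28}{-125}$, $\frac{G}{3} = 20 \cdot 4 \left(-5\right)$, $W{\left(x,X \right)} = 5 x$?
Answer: $\frac{1335403}{125} \approx 10683.0$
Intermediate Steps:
$G = -1200$ ($G = 3 \cdot 20 \cdot 4 \left(-5\right) = 3 \cdot 80 \left(-5\right) = 3 \left(-400\right) = -1200$)
$h{\left(F \right)} = \frac{28}{125}$ ($h{\left(F \right)} = \left(-28\right) \left(- \frac{1}{125}\right) = \frac{28}{125}$)
$\left(h{\left(28 \right)} + \left(\left(8313 + G\right) + W{\left(65,-19 \right)}\right)\right) + 3245 = \left(\frac{28}{125} + \left(\left(8313 - 1200\right) + 5 \cdot 65\right)\right) + 3245 = \left(\frac{28}{125} + \left(7113 + 325\right)\right) + 3245 = \left(\frac{28}{125} + 7438\right) + 3245 = \frac{929778}{125} + 3245 = \frac{1335403}{125}$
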